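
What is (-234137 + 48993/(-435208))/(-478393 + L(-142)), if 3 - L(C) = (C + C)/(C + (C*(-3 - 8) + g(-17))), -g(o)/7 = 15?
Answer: 133996323003035/273781765383728 ≈ 0.48943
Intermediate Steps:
g(o) = -105 (g(o) = -7*15 = -105)
L(C) = 3 - 2*C/(-105 - 10*C) (L(C) = 3 - (C + C)/(C + (C*(-3 - 8) - 105)) = 3 - 2*C/(C + (C*(-11) - 105)) = 3 - 2*C/(C + (-11*C - 105)) = 3 - 2*C/(C + (-105 - 11*C)) = 3 - 2*C/(-105 - 10*C))
(-234137 + 48993/(-435208))/(-478393 + L(-142)) = (-234137 + 48993/(-435208))/(-478393 + (315 + 32*(-142))/(5*(21 + 2*(-142)))) = (-234137 + 48993*(-1/435208))/(-478393 + (315 - 4544)/(5*(21 - 284))) = (-234137 - 48993/435208)/(-478393 + (⅕)*(-4229)/(-263)) = -101898344489/(435208*(-478393 + (⅕)*(-1/263)*(-4229))) = -101898344489/(435208*(-478393 + 4229/1315)) = -101898344489/(435208*(-629082566/1315)) = -101898344489/435208*(-1315/629082566) = 133996323003035/273781765383728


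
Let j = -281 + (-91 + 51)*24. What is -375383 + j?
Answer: -376624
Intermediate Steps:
j = -1241 (j = -281 - 40*24 = -281 - 960 = -1241)
-375383 + j = -375383 - 1241 = -376624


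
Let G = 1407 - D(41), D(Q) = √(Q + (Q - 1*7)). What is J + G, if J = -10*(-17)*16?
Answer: 4127 - 5*√3 ≈ 4118.3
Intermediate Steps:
J = 2720 (J = 170*16 = 2720)
D(Q) = √(-7 + 2*Q) (D(Q) = √(Q + (Q - 7)) = √(Q + (-7 + Q)) = √(-7 + 2*Q))
G = 1407 - 5*√3 (G = 1407 - √(-7 + 2*41) = 1407 - √(-7 + 82) = 1407 - √75 = 1407 - 5*√3 ≈ 1398.3)
J + G = 2720 + (1407 - 5*√3) = 4127 - 5*√3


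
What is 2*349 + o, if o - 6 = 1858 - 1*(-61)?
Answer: 2623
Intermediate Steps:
o = 1925 (o = 6 + (1858 - 1*(-61)) = 6 + (1858 + 61) = 6 + 1919 = 1925)
2*349 + o = 2*349 + 1925 = 698 + 1925 = 2623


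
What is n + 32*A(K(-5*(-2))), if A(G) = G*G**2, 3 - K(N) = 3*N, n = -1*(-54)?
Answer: -629802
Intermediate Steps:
n = 54
K(N) = 3 - 3*N
A(G) = G**3
n + 32*A(K(-5*(-2))) = 54 + 32*(3 - (-15)*(-2))**3 = 54 + 32*(3 - 3*10)**3 = 54 + 32*(3 - 30)**3 = 54 + 32*(-27)**3 = 54 + 32*(-19683) = 54 - 629856 = -629802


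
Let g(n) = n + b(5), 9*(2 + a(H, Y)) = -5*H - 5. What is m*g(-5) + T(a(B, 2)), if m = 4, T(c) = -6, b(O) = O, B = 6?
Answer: -6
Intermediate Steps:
a(H, Y) = -23/9 - 5*H/9 (a(H, Y) = -2 + (-5*H - 5)/9 = -2 + (-5 - 5*H)/9 = -2 + (-5/9 - 5*H/9) = -23/9 - 5*H/9)
g(n) = 5 + n (g(n) = n + 5 = 5 + n)
m*g(-5) + T(a(B, 2)) = 4*(5 - 5) - 6 = 4*0 - 6 = 0 - 6 = -6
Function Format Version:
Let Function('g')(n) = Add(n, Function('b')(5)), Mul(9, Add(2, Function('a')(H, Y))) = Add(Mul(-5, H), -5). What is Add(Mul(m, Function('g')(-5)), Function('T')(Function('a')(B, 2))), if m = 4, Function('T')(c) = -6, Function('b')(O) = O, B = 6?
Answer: -6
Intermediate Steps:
Function('a')(H, Y) = Add(Rational(-23, 9), Mul(Rational(-5, 9), H)) (Function('a')(H, Y) = Add(-2, Mul(Rational(1, 9), Add(Mul(-5, H), -5))) = Add(-2, Mul(Rational(1, 9), Add(-5, Mul(-5, H)))) = Add(-2, Add(Rational(-5, 9), Mul(Rational(-5, 9), H))) = Add(Rational(-23, 9), Mul(Rational(-5, 9), H)))
Function('g')(n) = Add(5, n) (Function('g')(n) = Add(n, 5) = Add(5, n))
Add(Mul(m, Function('g')(-5)), Function('T')(Function('a')(B, 2))) = Add(Mul(4, Add(5, -5)), -6) = Add(Mul(4, 0), -6) = Add(0, -6) = -6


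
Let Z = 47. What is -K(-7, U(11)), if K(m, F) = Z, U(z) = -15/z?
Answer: -47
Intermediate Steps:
K(m, F) = 47
-K(-7, U(11)) = -1*47 = -47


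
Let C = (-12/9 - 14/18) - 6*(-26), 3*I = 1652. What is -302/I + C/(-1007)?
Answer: -5249549/7486038 ≈ -0.70125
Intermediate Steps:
I = 1652/3 (I = (⅓)*1652 = 1652/3 ≈ 550.67)
C = 1385/9 (C = (-12*⅑ - 14*1/18) + 156 = (-4/3 - 7/9) + 156 = -19/9 + 156 = 1385/9 ≈ 153.89)
-302/I + C/(-1007) = -302/1652/3 + (1385/9)/(-1007) = -302*3/1652 + (1385/9)*(-1/1007) = -453/826 - 1385/9063 = -5249549/7486038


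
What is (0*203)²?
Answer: 0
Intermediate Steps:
(0*203)² = 0² = 0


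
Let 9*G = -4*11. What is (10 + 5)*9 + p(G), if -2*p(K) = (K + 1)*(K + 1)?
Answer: 20645/162 ≈ 127.44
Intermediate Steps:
G = -44/9 (G = (-4*11)/9 = (1/9)*(-44) = -44/9 ≈ -4.8889)
p(K) = -(1 + K)**2/2 (p(K) = -(K + 1)*(K + 1)/2 = -(1 + K)*(1 + K)/2 = -(1 + K)**2/2)
(10 + 5)*9 + p(G) = (10 + 5)*9 - (1 - 44/9)**2/2 = 15*9 - (-35/9)**2/2 = 135 - 1/2*1225/81 = 135 - 1225/162 = 20645/162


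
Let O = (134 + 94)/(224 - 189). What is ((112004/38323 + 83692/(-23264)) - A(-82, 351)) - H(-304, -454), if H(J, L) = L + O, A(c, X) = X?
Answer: 747423349861/7801029880 ≈ 95.811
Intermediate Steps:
O = 228/35 ≈ 6.5143
H(J, L) = 228/35 + L (H(J, L) = L + 228/35 = 228/35 + L)
((112004/38323 + 83692/(-23264)) - A(-82, 351)) - H(-304, -454) = ((112004/38323 + 83692/(-23264)) - 1*351) - (228/35 - 454) = ((112004*(1/38323) + 83692*(-1/23264)) - 351) - 1*(-15662/35) = ((112004/38323 - 20923/5816) - 351) + 15662/35 = (-150416865/222886568 - 351) + 15662/35 = -78383602233/222886568 + 15662/35 = 747423349861/7801029880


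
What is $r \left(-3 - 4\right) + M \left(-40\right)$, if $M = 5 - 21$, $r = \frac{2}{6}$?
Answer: $\frac{1913}{3} \approx 637.67$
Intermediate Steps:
$r = \frac{1}{3}$ ($r = 2 \cdot \frac{1}{6} = \frac{1}{3} \approx 0.33333$)
$M = -16$
$r \left(-3 - 4\right) + M \left(-40\right) = \frac{-3 - 4}{3} - -640 = \frac{1}{3} \left(-7\right) + 640 = - \frac{7}{3} + 640 = \frac{1913}{3}$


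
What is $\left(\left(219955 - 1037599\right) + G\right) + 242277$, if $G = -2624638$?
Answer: $-3200005$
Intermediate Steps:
$\left(\left(219955 - 1037599\right) + G\right) + 242277 = \left(\left(219955 - 1037599\right) - 2624638\right) + 242277 = \left(-817644 - 2624638\right) + 242277 = -3442282 + 242277 = -3200005$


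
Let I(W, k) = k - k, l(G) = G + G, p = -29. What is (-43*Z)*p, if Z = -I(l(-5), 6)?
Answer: 0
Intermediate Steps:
l(G) = 2*G
I(W, k) = 0
Z = 0 (Z = -1*0 = 0)
(-43*Z)*p = -43*0*(-29) = 0*(-29) = 0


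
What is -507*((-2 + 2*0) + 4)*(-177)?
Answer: 179478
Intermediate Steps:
-507*((-2 + 2*0) + 4)*(-177) = -507*((-2 + 0) + 4)*(-177) = -507*(-2 + 4)*(-177) = -507*2*(-177) = -169*6*(-177) = -1014*(-177) = 179478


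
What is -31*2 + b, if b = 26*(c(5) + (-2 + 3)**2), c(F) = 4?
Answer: 68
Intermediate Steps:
b = 130 (b = 26*(4 + (-2 + 3)**2) = 26*(4 + 1**2) = 26*(4 + 1) = 26*5 = 130)
-31*2 + b = -31*2 + 130 = -62 + 130 = 68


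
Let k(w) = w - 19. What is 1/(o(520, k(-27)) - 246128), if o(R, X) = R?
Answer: -1/245608 ≈ -4.0715e-6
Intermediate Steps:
k(w) = -19 + w
1/(o(520, k(-27)) - 246128) = 1/(520 - 246128) = 1/(-245608) = -1/245608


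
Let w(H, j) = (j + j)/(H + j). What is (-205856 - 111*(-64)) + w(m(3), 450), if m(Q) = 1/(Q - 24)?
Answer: -1877988748/9449 ≈ -1.9875e+5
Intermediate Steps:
m(Q) = 1/(-24 + Q)
w(H, j) = 2*j/(H + j) (w(H, j) = (2*j)/(H + j) = 2*j/(H + j))
(-205856 - 111*(-64)) + w(m(3), 450) = (-205856 - 111*(-64)) + 2*450/(1/(-24 + 3) + 450) = (-205856 + 7104) + 2*450/(1/(-21) + 450) = -198752 + 2*450/(-1/21 + 450) = -198752 + 2*450/(9449/21) = -198752 + 2*450*(21/9449) = -198752 + 18900/9449 = -1877988748/9449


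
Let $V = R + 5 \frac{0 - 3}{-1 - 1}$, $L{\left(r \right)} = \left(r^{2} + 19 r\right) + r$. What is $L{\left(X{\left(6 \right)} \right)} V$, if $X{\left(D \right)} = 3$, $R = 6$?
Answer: $\frac{1863}{2} \approx 931.5$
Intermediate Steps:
$L{\left(r \right)} = r^{2} + 20 r$
$V = \frac{27}{2}$ ($V = 6 + 5 \frac{0 - 3}{-1 - 1} = 6 + 5 \left(- \frac{3}{-2}\right) = 6 + 5 \left(\left(-3\right) \left(- \frac{1}{2}\right)\right) = 6 + 5 \cdot \frac{3}{2} = 6 + \frac{15}{2} = \frac{27}{2} \approx 13.5$)
$L{\left(X{\left(6 \right)} \right)} V = 3 \left(20 + 3\right) \frac{27}{2} = 3 \cdot 23 \cdot \frac{27}{2} = 69 \cdot \frac{27}{2} = \frac{1863}{2}$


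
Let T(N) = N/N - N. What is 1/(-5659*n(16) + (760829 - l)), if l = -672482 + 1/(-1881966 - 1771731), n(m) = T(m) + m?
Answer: 3653697/5216207829445 ≈ 7.0045e-7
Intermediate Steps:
T(N) = 1 - N
n(m) = 1 (n(m) = (1 - m) + m = 1)
l = -2457045465955/3653697 (l = -672482 + 1/(-3653697) = -672482 - 1/3653697 = -2457045465955/3653697 ≈ -6.7248e+5)
1/(-5659*n(16) + (760829 - l)) = 1/(-5659*1 + (760829 - 1*(-2457045465955/3653697))) = 1/(-5659 + (760829 + 2457045465955/3653697)) = 1/(-5659 + 5236884100768/3653697) = 1/(5216207829445/3653697) = 3653697/5216207829445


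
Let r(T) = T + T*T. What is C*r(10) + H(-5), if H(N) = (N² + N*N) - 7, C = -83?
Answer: -9087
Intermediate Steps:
r(T) = T + T²
H(N) = -7 + 2*N² (H(N) = (N² + N²) - 7 = 2*N² - 7 = -7 + 2*N²)
C*r(10) + H(-5) = -830*(1 + 10) + (-7 + 2*(-5)²) = -830*11 + (-7 + 2*25) = -83*110 + (-7 + 50) = -9130 + 43 = -9087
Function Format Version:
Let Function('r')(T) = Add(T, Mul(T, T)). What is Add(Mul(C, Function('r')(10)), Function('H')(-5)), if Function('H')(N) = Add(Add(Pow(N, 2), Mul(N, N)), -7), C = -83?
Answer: -9087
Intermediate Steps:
Function('r')(T) = Add(T, Pow(T, 2))
Function('H')(N) = Add(-7, Mul(2, Pow(N, 2))) (Function('H')(N) = Add(Add(Pow(N, 2), Pow(N, 2)), -7) = Add(Mul(2, Pow(N, 2)), -7) = Add(-7, Mul(2, Pow(N, 2))))
Add(Mul(C, Function('r')(10)), Function('H')(-5)) = Add(Mul(-83, Mul(10, Add(1, 10))), Add(-7, Mul(2, Pow(-5, 2)))) = Add(Mul(-83, Mul(10, 11)), Add(-7, Mul(2, 25))) = Add(Mul(-83, 110), Add(-7, 50)) = Add(-9130, 43) = -9087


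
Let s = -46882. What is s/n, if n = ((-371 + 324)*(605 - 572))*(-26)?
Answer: -2131/1833 ≈ -1.1626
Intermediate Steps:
n = 40326 (n = -47*33*(-26) = -1551*(-26) = 40326)
s/n = -46882/40326 = -46882*1/40326 = -2131/1833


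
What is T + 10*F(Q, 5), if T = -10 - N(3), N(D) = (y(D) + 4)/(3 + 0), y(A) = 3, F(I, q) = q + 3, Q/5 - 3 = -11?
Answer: 203/3 ≈ 67.667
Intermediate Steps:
Q = -40 (Q = 15 + 5*(-11) = 15 - 55 = -40)
F(I, q) = 3 + q
N(D) = 7/3 (N(D) = (3 + 4)/(3 + 0) = 7/3)
T = -37/3 (T = -10 - 1*7/3 = -10 - 7/3 = -37/3 ≈ -12.333)
T + 10*F(Q, 5) = -37/3 + 10*(3 + 5) = -37/3 + 10*8 = -37/3 + 80 = 203/3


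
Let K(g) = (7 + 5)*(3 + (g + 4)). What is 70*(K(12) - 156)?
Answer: 5040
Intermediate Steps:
K(g) = 84 + 12*g (K(g) = 12*(3 + (4 + g)) = 12*(7 + g) = 84 + 12*g)
70*(K(12) - 156) = 70*((84 + 12*12) - 156) = 70*((84 + 144) - 156) = 70*(228 - 156) = 70*72 = 5040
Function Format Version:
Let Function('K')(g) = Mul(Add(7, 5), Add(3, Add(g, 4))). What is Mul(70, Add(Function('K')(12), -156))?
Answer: 5040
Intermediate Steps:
Function('K')(g) = Add(84, Mul(12, g)) (Function('K')(g) = Mul(12, Add(3, Add(4, g))) = Mul(12, Add(7, g)) = Add(84, Mul(12, g)))
Mul(70, Add(Function('K')(12), -156)) = Mul(70, Add(Add(84, Mul(12, 12)), -156)) = Mul(70, Add(Add(84, 144), -156)) = Mul(70, Add(228, -156)) = Mul(70, 72) = 5040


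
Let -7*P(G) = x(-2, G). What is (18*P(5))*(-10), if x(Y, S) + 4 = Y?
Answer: -1080/7 ≈ -154.29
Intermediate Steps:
x(Y, S) = -4 + Y
P(G) = 6/7 (P(G) = -(-4 - 2)/7 = -1/7*(-6) = 6/7)
(18*P(5))*(-10) = (18*(6/7))*(-10) = (108/7)*(-10) = -1080/7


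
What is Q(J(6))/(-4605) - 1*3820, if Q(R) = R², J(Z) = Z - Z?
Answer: -3820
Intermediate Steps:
J(Z) = 0
Q(J(6))/(-4605) - 1*3820 = 0²/(-4605) - 1*3820 = 0*(-1/4605) - 3820 = 0 - 3820 = -3820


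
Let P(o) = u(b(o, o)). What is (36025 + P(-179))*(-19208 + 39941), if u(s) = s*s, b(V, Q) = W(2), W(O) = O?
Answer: 746989257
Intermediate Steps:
b(V, Q) = 2
u(s) = s**2
P(o) = 4 (P(o) = 2**2 = 4)
(36025 + P(-179))*(-19208 + 39941) = (36025 + 4)*(-19208 + 39941) = 36029*20733 = 746989257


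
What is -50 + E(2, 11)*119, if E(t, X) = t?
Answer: 188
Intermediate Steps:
-50 + E(2, 11)*119 = -50 + 2*119 = -50 + 238 = 188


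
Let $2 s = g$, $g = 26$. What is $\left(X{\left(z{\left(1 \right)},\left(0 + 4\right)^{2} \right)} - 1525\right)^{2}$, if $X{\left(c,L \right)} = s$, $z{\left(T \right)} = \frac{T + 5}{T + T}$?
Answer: $2286144$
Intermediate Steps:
$s = 13$ ($s = \frac{1}{2} \cdot 26 = 13$)
$z{\left(T \right)} = \frac{5 + T}{2 T}$
$X{\left(c,L \right)} = 13$
$\left(X{\left(z{\left(1 \right)},\left(0 + 4\right)^{2} \right)} - 1525\right)^{2} = \left(13 - 1525\right)^{2} = \left(-1512\right)^{2} = 2286144$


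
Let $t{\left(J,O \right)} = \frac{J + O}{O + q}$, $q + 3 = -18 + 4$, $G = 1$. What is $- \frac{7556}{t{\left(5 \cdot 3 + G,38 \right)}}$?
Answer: $- \frac{26446}{9} \approx -2938.4$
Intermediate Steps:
$q = -17$ ($q = -3 + \left(-18 + 4\right) = -3 - 14 = -17$)
$t{\left(J,O \right)} = \frac{J + O}{-17 + O}$ ($t{\left(J,O \right)} = \frac{J + O}{O - 17} = \frac{J + O}{-17 + O}$)
$- \frac{7556}{t{\left(5 \cdot 3 + G,38 \right)}} = - \frac{7556}{\frac{1}{-17 + 38} \left(\left(5 \cdot 3 + 1\right) + 38\right)} = - \frac{7556}{\frac{1}{21} \left(\left(15 + 1\right) + 38\right)} = - \frac{7556}{\frac{1}{21} \left(16 + 38\right)} = - \frac{7556}{\frac{1}{21} \cdot 54} = - \frac{7556}{\frac{18}{7}} = \left(-7556\right) \frac{7}{18} = - \frac{26446}{9}$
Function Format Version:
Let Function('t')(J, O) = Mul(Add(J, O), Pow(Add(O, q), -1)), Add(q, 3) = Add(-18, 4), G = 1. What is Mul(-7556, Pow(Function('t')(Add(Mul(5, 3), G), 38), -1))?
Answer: Rational(-26446, 9) ≈ -2938.4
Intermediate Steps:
q = -17 (q = Add(-3, Add(-18, 4)) = Add(-3, -14) = -17)
Function('t')(J, O) = Mul(Pow(Add(-17, O), -1), Add(J, O)) (Function('t')(J, O) = Mul(Add(J, O), Pow(Add(O, -17), -1)) = Mul(Add(J, O), Pow(Add(-17, O), -1)) = Mul(Pow(Add(-17, O), -1), Add(J, O)))
Mul(-7556, Pow(Function('t')(Add(Mul(5, 3), G), 38), -1)) = Mul(-7556, Pow(Mul(Pow(Add(-17, 38), -1), Add(Add(Mul(5, 3), 1), 38)), -1)) = Mul(-7556, Pow(Mul(Pow(21, -1), Add(Add(15, 1), 38)), -1)) = Mul(-7556, Pow(Mul(Rational(1, 21), Add(16, 38)), -1)) = Mul(-7556, Pow(Mul(Rational(1, 21), 54), -1)) = Mul(-7556, Pow(Rational(18, 7), -1)) = Mul(-7556, Rational(7, 18)) = Rational(-26446, 9)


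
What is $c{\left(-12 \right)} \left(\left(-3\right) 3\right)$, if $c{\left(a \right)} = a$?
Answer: $108$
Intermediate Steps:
$c{\left(-12 \right)} \left(\left(-3\right) 3\right) = - 12 \left(\left(-3\right) 3\right) = \left(-12\right) \left(-9\right) = 108$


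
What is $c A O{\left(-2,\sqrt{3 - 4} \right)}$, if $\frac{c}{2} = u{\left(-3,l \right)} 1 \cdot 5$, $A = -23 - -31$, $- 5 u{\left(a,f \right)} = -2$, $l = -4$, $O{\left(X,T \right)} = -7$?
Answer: $-224$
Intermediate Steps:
$u{\left(a,f \right)} = \frac{2}{5}$ ($u{\left(a,f \right)} = \left(- \frac{1}{5}\right) \left(-2\right) = \frac{2}{5}$)
$A = 8$ ($A = -23 + 31 = 8$)
$c = 4$ ($c = 2 \frac{2 \cdot 1 \cdot 5}{5} = 2 \cdot \frac{2}{5} \cdot 5 = 2 \cdot 2 = 4$)
$c A O{\left(-2,\sqrt{3 - 4} \right)} = 4 \cdot 8 \left(-7\right) = 32 \left(-7\right) = -224$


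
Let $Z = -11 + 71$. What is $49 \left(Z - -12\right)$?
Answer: $3528$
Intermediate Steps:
$Z = 60$
$49 \left(Z - -12\right) = 49 \left(60 - -12\right) = 49 \left(60 + \left(-3 + 15\right)\right) = 49 \left(60 + 12\right) = 49 \cdot 72 = 3528$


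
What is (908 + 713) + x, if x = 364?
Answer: 1985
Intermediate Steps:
(908 + 713) + x = (908 + 713) + 364 = 1621 + 364 = 1985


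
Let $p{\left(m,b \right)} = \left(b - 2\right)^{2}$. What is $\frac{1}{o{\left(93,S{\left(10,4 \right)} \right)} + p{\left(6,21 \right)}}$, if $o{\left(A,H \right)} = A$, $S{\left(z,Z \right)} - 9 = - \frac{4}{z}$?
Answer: $\frac{1}{454} \approx 0.0022026$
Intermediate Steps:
$S{\left(z,Z \right)} = 9 - \frac{4}{z}$
$p{\left(m,b \right)} = \left(-2 + b\right)^{2}$
$\frac{1}{o{\left(93,S{\left(10,4 \right)} \right)} + p{\left(6,21 \right)}} = \frac{1}{93 + \left(-2 + 21\right)^{2}} = \frac{1}{93 + 19^{2}} = \frac{1}{93 + 361} = \frac{1}{454}$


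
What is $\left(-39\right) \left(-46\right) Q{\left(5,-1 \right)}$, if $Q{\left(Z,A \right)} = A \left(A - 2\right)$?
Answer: $5382$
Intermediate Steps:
$Q{\left(Z,A \right)} = A \left(-2 + A\right)$
$\left(-39\right) \left(-46\right) Q{\left(5,-1 \right)} = \left(-39\right) \left(-46\right) \left(- (-2 - 1)\right) = 1794 \left(\left(-1\right) \left(-3\right)\right) = 1794 \cdot 3 = 5382$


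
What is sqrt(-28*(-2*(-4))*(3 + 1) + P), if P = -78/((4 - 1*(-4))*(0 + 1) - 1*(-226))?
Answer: I*sqrt(8067)/3 ≈ 29.939*I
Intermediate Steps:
P = -1/3 (P = -78/((4 + 4)*1 + 226) = -78/(8*1 + 226) = -78/(8 + 226) = -78/234 = -78*1/234 = -1/3 ≈ -0.33333)
sqrt(-28*(-2*(-4))*(3 + 1) + P) = sqrt(-28*(-2*(-4))*(3 + 1) - 1/3) = sqrt(-224*4 - 1/3) = sqrt(-28*32 - 1/3) = sqrt(-896 - 1/3) = sqrt(-2689/3) = I*sqrt(8067)/3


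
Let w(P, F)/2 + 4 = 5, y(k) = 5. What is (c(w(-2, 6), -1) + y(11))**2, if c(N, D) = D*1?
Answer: 16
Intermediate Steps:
w(P, F) = 2 (w(P, F) = -8 + 2*5 = -8 + 10 = 2)
c(N, D) = D
(c(w(-2, 6), -1) + y(11))**2 = (-1 + 5)**2 = 4**2 = 16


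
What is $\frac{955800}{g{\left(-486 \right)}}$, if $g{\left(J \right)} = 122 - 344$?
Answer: $- \frac{159300}{37} \approx -4305.4$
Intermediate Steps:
$g{\left(J \right)} = -222$ ($g{\left(J \right)} = 122 - 344 = -222$)
$\frac{955800}{g{\left(-486 \right)}} = \frac{955800}{-222} = 955800 \left(- \frac{1}{222}\right) = - \frac{159300}{37}$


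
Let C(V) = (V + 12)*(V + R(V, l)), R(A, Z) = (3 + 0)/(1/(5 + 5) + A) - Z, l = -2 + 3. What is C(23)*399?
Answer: 3399480/11 ≈ 3.0904e+5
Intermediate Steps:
l = 1
R(A, Z) = -Z + 3/(1/10 + A) (R(A, Z) = 3/(1/10 + A) - Z = -Z + 3/(1/10 + A))
C(V) = (12 + V)*(V + (29 - 10*V)/(1 + 10*V)) (C(V) = (V + 12)*(V + (30 - 1*1 - 10*V*1)/(1 + 10*V)) = (12 + V)*(V + (30 - 1 - 10*V)/(1 + 10*V)) = (12 + V)*(V + (29 - 10*V)/(1 + 10*V)))
C(23)*399 = ((348 - 79*23 + 10*23**3 + 111*23**2)/(1 + 10*23))*399 = ((348 - 1817 + 10*12167 + 111*529)/(1 + 230))*399 = ((348 - 1817 + 121670 + 58719)/231)*399 = ((1/231)*178920)*399 = (8520/11)*399 = 3399480/11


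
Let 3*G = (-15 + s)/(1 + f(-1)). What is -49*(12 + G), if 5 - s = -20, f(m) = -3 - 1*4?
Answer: -5047/9 ≈ -560.78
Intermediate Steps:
f(m) = -7 (f(m) = -3 - 4 = -7)
s = 25 (s = 5 - 1*(-20) = 5 + 20 = 25)
G = -5/9 (G = ((-15 + 25)/(1 - 7))/3 = (10/(-6))/3 = (10*(-⅙))/3 = (⅓)*(-5/3) = -5/9 ≈ -0.55556)
-49*(12 + G) = -49*(12 - 5/9) = -49*103/9 = -5047/9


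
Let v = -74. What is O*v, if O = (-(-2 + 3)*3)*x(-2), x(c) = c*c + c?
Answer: 444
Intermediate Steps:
x(c) = c + c² (x(c) = c² + c = c + c²)
O = -6 (O = (-(-2 + 3)*3)*(-2*(1 - 2)) = (-3)*(-2*(-1)) = -1*3*2 = -3*2 = -6)
O*v = -6*(-74) = 444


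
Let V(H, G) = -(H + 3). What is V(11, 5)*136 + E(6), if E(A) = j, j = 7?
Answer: -1897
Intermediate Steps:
E(A) = 7
V(H, G) = -3 - H (V(H, G) = -(3 + H) = -3 - H)
V(11, 5)*136 + E(6) = (-3 - 1*11)*136 + 7 = (-3 - 11)*136 + 7 = -14*136 + 7 = -1904 + 7 = -1897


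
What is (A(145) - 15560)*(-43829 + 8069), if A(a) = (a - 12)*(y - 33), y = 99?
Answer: 242524320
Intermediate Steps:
A(a) = -792 + 66*a (A(a) = (a - 12)*(99 - 33) = (-12 + a)*66 = -792 + 66*a)
(A(145) - 15560)*(-43829 + 8069) = ((-792 + 66*145) - 15560)*(-43829 + 8069) = ((-792 + 9570) - 15560)*(-35760) = (8778 - 15560)*(-35760) = -6782*(-35760) = 242524320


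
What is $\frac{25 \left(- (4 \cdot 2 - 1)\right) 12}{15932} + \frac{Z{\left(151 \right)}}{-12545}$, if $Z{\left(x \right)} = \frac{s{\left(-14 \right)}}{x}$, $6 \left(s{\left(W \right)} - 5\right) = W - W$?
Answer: $- \frac{28414994}{215570771} \approx -0.13181$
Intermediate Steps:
$s{\left(W \right)} = 5$ ($s{\left(W \right)} = 5 + \frac{W - W}{6} = 5 + \frac{1}{6} \cdot 0 = 5 + 0 = 5$)
$Z{\left(x \right)} = \frac{5}{x}$
$\frac{25 \left(- (4 \cdot 2 - 1)\right) 12}{15932} + \frac{Z{\left(151 \right)}}{-12545} = \frac{25 \left(- (4 \cdot 2 - 1)\right) 12}{15932} + \frac{5 \cdot \frac{1}{151}}{-12545} = 25 \left(- (8 - 1)\right) 12 \cdot \frac{1}{15932} + 5 \cdot \frac{1}{151} \left(- \frac{1}{12545}\right) = 25 \left(\left(-1\right) 7\right) 12 \cdot \frac{1}{15932} + \frac{5}{151} \left(- \frac{1}{12545}\right) = 25 \left(-7\right) 12 \cdot \frac{1}{15932} - \frac{1}{378859} = \left(-175\right) 12 \cdot \frac{1}{15932} - \frac{1}{378859} = \left(-2100\right) \frac{1}{15932} - \frac{1}{378859} = - \frac{75}{569} - \frac{1}{378859} = - \frac{28414994}{215570771}$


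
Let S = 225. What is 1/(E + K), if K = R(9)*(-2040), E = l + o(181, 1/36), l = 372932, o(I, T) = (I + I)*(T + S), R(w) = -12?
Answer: 18/8619697 ≈ 2.0882e-6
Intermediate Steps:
o(I, T) = 2*I*(225 + T) (o(I, T) = (I + I)*(T + 225) = (2*I)*(225 + T) = 2*I*(225 + T))
E = 8179057/18 (E = 372932 + 2*181*(225 + 1/36) = 372932 + 2*181*(8101/36) = 372932 + 1466281/18 = 8179057/18 ≈ 4.5439e+5)
K = 24480 (K = -12*(-2040) = 24480)
1/(E + K) = 1/(8179057/18 + 24480) = 1/(8619697/18) = 18/8619697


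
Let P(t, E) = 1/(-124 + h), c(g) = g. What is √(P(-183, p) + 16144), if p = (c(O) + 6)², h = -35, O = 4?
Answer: √408136305/159 ≈ 127.06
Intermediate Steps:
p = 100 (p = (4 + 6)² = 10² = 100)
P(t, E) = -1/159 (P(t, E) = 1/(-124 - 35) = 1/(-159) = -1/159)
√(P(-183, p) + 16144) = √(-1/159 + 16144) = √(2566895/159) = √408136305/159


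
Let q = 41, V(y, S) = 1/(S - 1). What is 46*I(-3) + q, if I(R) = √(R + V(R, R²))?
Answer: 41 + 23*I*√46/2 ≈ 41.0 + 77.997*I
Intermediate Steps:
V(y, S) = 1/(-1 + S)
I(R) = √(R + 1/(-1 + R²))
46*I(-3) + q = 46*√((1 + (-3)³ - 1*(-3))/(-1 + (-3)²)) + 41 = 46*√((1 - 27 + 3)/(-1 + 9)) + 41 = 46*√(-23/8) + 41 = 46*(I*√46/4) + 41 = 23*I*√46/2 + 41 = 41 + 23*I*√46/2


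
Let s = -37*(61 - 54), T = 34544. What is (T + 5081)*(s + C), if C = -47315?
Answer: -1885119750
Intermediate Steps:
s = -259 (s = -37*7 = -259)
(T + 5081)*(s + C) = (34544 + 5081)*(-259 - 47315) = 39625*(-47574) = -1885119750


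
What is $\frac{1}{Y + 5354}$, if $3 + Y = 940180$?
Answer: $\frac{1}{945531} \approx 1.0576 \cdot 10^{-6}$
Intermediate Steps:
$Y = 940177$ ($Y = -3 + 940180 = 940177$)
$\frac{1}{Y + 5354} = \frac{1}{940177 + 5354} = \frac{1}{945531}$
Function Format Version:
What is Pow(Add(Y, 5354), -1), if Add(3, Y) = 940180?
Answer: Rational(1, 945531) ≈ 1.0576e-6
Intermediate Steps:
Y = 940177 (Y = Add(-3, 940180) = 940177)
Pow(Add(Y, 5354), -1) = Pow(Add(940177, 5354), -1) = Pow(945531, -1) = Rational(1, 945531)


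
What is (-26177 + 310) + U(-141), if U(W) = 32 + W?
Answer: -25976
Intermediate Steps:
(-26177 + 310) + U(-141) = (-26177 + 310) + (32 - 141) = -25867 - 109 = -25976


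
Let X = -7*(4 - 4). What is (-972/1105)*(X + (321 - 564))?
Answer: 236196/1105 ≈ 213.75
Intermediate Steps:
X = 0 (X = -7*0 = 0)
(-972/1105)*(X + (321 - 564)) = (-972/1105)*(0 + (321 - 564)) = (-972*1/1105)*(0 - 243) = -972/1105*(-243) = 236196/1105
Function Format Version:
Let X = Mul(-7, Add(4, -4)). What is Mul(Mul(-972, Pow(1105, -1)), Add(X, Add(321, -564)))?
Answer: Rational(236196, 1105) ≈ 213.75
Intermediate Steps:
X = 0 (X = Mul(-7, 0) = 0)
Mul(Mul(-972, Pow(1105, -1)), Add(X, Add(321, -564))) = Mul(Mul(-972, Pow(1105, -1)), Add(0, Add(321, -564))) = Mul(Mul(-972, Rational(1, 1105)), Add(0, -243)) = Mul(Rational(-972, 1105), -243) = Rational(236196, 1105)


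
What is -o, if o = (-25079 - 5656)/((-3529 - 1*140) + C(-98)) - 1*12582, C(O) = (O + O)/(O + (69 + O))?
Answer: 5856377049/465767 ≈ 12574.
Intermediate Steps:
C(O) = 2*O/(69 + 2*O) (C(O) = (2*O)/(69 + 2*O) = 2*O/(69 + 2*O))
o = -5856377049/465767 (o = (-25079 - 5656)/((-3529 - 1*140) + 2*(-98)/(69 + 2*(-98))) - 1*12582 = -30735/((-3529 - 140) + 2*(-98)/(69 - 196)) - 12582 = -30735/(-3669 + 2*(-98)/(-127)) - 12582 = -30735/(-3669 + 2*(-98)*(-1/127)) - 12582 = -30735/(-3669 + 196/127) - 12582 = -30735/(-465767/127) - 12582 = -30735*(-127/465767) - 12582 = 3903345/465767 - 12582 = -5856377049/465767 ≈ -12574.)
-o = -1*(-5856377049/465767) = 5856377049/465767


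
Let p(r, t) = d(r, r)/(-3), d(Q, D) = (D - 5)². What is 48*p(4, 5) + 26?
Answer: 10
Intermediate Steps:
d(Q, D) = (-5 + D)²
p(r, t) = -(-5 + r)²/3 (p(r, t) = (-5 + r)²/(-3) = (-5 + r)²*(-⅓) = -(-5 + r)²/3)
48*p(4, 5) + 26 = 48*(-(-5 + 4)²/3) + 26 = 48*(-⅓*(-1)²) + 26 = 48*(-⅓*1) + 26 = 48*(-⅓) + 26 = -16 + 26 = 10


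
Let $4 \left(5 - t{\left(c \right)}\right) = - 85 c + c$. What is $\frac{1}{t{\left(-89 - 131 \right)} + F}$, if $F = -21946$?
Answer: $- \frac{1}{26561} \approx -3.7649 \cdot 10^{-5}$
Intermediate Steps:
$t{\left(c \right)} = 5 + 21 c$ ($t{\left(c \right)} = 5 - \frac{- 85 c + c}{4} = 5 - \frac{\left(-84\right) c}{4} = 5 + 21 c$)
$\frac{1}{t{\left(-89 - 131 \right)} + F} = \frac{1}{\left(5 + 21 \left(-89 - 131\right)\right) - 21946} = \frac{1}{\left(5 + 21 \left(-220\right)\right) - 21946} = \frac{1}{\left(5 - 4620\right) - 21946} = \frac{1}{-4615 - 21946} = \frac{1}{-26561} = - \frac{1}{26561}$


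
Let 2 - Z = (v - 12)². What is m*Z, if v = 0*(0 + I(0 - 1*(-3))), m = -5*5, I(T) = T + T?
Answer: 3550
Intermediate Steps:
I(T) = 2*T
m = -25
v = 0 (v = 0*(0 + 2*(0 - 1*(-3))) = 0*(0 + 2*(0 + 3)) = 0*(0 + 2*3) = 0*(0 + 6) = 0*6 = 0)
Z = -142 (Z = 2 - (0 - 12)² = 2 - 1*(-12)² = 2 - 1*144 = 2 - 144 = -142)
m*Z = -25*(-142) = 3550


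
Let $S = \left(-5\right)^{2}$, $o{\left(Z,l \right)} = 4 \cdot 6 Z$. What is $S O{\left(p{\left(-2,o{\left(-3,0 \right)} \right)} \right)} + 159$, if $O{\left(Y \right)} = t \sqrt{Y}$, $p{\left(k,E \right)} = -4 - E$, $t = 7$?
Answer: $159 + 350 \sqrt{17} \approx 1602.1$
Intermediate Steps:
$o{\left(Z,l \right)} = 24 Z$
$O{\left(Y \right)} = 7 \sqrt{Y}$
$S = 25$
$S O{\left(p{\left(-2,o{\left(-3,0 \right)} \right)} \right)} + 159 = 25 \cdot 7 \sqrt{-4 - 24 \left(-3\right)} + 159 = 25 \cdot 7 \sqrt{-4 - -72} + 159 = 25 \cdot 7 \sqrt{-4 + 72} + 159 = 25 \cdot 7 \sqrt{68} + 159 = 25 \cdot 7 \cdot 2 \sqrt{17} + 159 = 25 \cdot 14 \sqrt{17} + 159 = 350 \sqrt{17} + 159 = 159 + 350 \sqrt{17}$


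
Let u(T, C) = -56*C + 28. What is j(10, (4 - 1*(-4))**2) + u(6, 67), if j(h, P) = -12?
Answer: -3736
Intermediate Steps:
u(T, C) = 28 - 56*C
j(10, (4 - 1*(-4))**2) + u(6, 67) = -12 + (28 - 56*67) = -12 + (28 - 3752) = -12 - 3724 = -3736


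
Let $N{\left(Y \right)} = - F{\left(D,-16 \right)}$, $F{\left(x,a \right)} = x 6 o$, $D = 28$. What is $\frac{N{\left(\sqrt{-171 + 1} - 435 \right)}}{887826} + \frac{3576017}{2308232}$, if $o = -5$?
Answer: $\frac{529469963987}{341551397272} \approx 1.5502$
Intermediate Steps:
$F{\left(x,a \right)} = - 30 x$ ($F{\left(x,a \right)} = x 6 \left(-5\right) = 6 x \left(-5\right) = - 30 x$)
$N{\left(Y \right)} = 840$ ($N{\left(Y \right)} = - \left(-30\right) 28 = \left(-1\right) \left(-840\right) = 840$)
$\frac{N{\left(\sqrt{-171 + 1} - 435 \right)}}{887826} + \frac{3576017}{2308232} = \frac{840}{887826} + \frac{3576017}{2308232} = 840 \cdot \frac{1}{887826} + 3576017 \cdot \frac{1}{2308232} = \frac{140}{147971} + \frac{3576017}{2308232} = \frac{529469963987}{341551397272}$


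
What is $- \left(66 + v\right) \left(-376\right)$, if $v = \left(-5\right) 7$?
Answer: $11656$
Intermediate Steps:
$v = -35$
$- \left(66 + v\right) \left(-376\right) = - \left(66 - 35\right) \left(-376\right) = - 31 \left(-376\right) = \left(-1\right) \left(-11656\right) = 11656$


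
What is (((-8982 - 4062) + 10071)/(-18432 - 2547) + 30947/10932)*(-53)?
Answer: -4014679033/25482492 ≈ -157.55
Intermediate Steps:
(((-8982 - 4062) + 10071)/(-18432 - 2547) + 30947/10932)*(-53) = ((-13044 + 10071)/(-20979) + 30947*(1/10932))*(-53) = (-2973*(-1/20979) + 30947/10932)*(-53) = (991/6993 + 30947/10932)*(-53) = (75748661/25482492)*(-53) = -4014679033/25482492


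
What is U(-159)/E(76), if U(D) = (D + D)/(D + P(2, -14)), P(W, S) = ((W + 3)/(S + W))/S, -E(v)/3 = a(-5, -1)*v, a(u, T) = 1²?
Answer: -4452/507433 ≈ -0.0087736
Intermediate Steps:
a(u, T) = 1
E(v) = -3*v
P(W, S) = (3 + W)/(S*(S + W)) (P(W, S) = ((3 + W)/(S + W))/S = (3 + W)/(S*(S + W)))
U(D) = 2*D/(5/168 + D) (U(D) = (D + D)/(D + (3 + 2)/((-14)*(-14 + 2))) = (2*D)/(D - 1/14*5/(-12)) = (2*D)/(D - 1/14*(-1/12)*5) = (2*D)/(D + 5/168) = (2*D)/(5/168 + D) = 2*D/(5/168 + D))
U(-159)/E(76) = (336*(-159)/(5 + 168*(-159)))/((-3*76)) = (336*(-159)/(5 - 26712))/(-228) = (336*(-159)/(-26707))*(-1/228) = (336*(-159)*(-1/26707))*(-1/228) = (53424/26707)*(-1/228) = -4452/507433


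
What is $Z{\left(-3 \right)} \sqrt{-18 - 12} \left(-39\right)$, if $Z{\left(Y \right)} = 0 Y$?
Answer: $0$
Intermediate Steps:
$Z{\left(Y \right)} = 0$
$Z{\left(-3 \right)} \sqrt{-18 - 12} \left(-39\right) = 0 \sqrt{-18 - 12} \left(-39\right) = 0 \sqrt{-30} \left(-39\right) = 0 i \sqrt{30} \left(-39\right) = 0 \left(-39\right) = 0$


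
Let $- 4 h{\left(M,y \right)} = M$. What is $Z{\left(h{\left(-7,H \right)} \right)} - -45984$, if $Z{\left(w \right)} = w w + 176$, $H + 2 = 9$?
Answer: $\frac{738609}{16} \approx 46163.0$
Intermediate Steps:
$H = 7$ ($H = -2 + 9 = 7$)
$h{\left(M,y \right)} = - \frac{M}{4}$
$Z{\left(w \right)} = 176 + w^{2}$ ($Z{\left(w \right)} = w^{2} + 176 = 176 + w^{2}$)
$Z{\left(h{\left(-7,H \right)} \right)} - -45984 = \left(176 + \left(\left(- \frac{1}{4}\right) \left(-7\right)\right)^{2}\right) - -45984 = \left(176 + \left(\frac{7}{4}\right)^{2}\right) + 45984 = \left(176 + \frac{49}{16}\right) + 45984 = \frac{2865}{16} + 45984 = \frac{738609}{16}$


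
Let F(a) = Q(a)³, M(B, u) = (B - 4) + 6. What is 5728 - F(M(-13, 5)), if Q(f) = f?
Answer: 7059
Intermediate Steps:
M(B, u) = 2 + B (M(B, u) = (-4 + B) + 6 = 2 + B)
F(a) = a³
5728 - F(M(-13, 5)) = 5728 - (2 - 13)³ = 5728 - 1*(-11)³ = 5728 - 1*(-1331) = 5728 + 1331 = 7059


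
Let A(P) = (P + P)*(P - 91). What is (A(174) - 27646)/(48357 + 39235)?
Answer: 619/43796 ≈ 0.014134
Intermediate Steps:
A(P) = 2*P*(-91 + P) (A(P) = (2*P)*(-91 + P) = 2*P*(-91 + P))
(A(174) - 27646)/(48357 + 39235) = (2*174*(-91 + 174) - 27646)/(48357 + 39235) = (2*174*83 - 27646)/87592 = (28884 - 27646)*(1/87592) = 1238*(1/87592) = 619/43796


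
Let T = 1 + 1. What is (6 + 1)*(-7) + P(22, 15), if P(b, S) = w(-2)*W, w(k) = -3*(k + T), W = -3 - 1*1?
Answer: -49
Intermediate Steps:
T = 2
W = -4 (W = -3 - 1 = -4)
w(k) = -6 - 3*k (w(k) = -3*(k + 2) = -3*(2 + k) = -6 - 3*k)
P(b, S) = 0 (P(b, S) = (-6 - 3*(-2))*(-4) = (-6 + 6)*(-4) = 0*(-4) = 0)
(6 + 1)*(-7) + P(22, 15) = (6 + 1)*(-7) + 0 = 7*(-7) + 0 = -49 + 0 = -49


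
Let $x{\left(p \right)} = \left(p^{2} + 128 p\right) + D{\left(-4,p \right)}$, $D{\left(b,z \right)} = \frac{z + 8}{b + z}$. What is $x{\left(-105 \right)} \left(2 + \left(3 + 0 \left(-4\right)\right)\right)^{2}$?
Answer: $- \frac{6578450}{109} \approx -60353.0$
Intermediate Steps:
$D{\left(b,z \right)} = \frac{8 + z}{b + z}$
$x{\left(p \right)} = p^{2} + 128 p + \frac{8 + p}{-4 + p}$ ($x{\left(p \right)} = \left(p^{2} + 128 p\right) + \frac{8 + p}{-4 + p} = p^{2} + 128 p + \frac{8 + p}{-4 + p}$)
$x{\left(-105 \right)} \left(2 + \left(3 + 0 \left(-4\right)\right)\right)^{2} = \frac{8 - 105 - 105 \left(-4 - 105\right) \left(128 - 105\right)}{-4 - 105} \left(2 + \left(3 + 0 \left(-4\right)\right)\right)^{2} = \frac{8 - 105 - \left(-11445\right) 23}{-109} \left(2 + \left(3 + 0\right)\right)^{2} = - \frac{8 - 105 + 263235}{109} \left(2 + 3\right)^{2} = \left(- \frac{1}{109}\right) 263138 \cdot 5^{2} = \left(- \frac{263138}{109}\right) 25 = - \frac{6578450}{109}$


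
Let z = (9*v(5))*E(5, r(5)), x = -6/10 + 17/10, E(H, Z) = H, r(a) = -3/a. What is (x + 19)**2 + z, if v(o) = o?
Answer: 62901/100 ≈ 629.01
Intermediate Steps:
x = 11/10 (x = -6*1/10 + 17*(1/10) = -3/5 + 17/10 = 11/10 ≈ 1.1000)
z = 225 (z = (9*5)*5 = 45*5 = 225)
(x + 19)**2 + z = (11/10 + 19)**2 + 225 = (201/10)**2 + 225 = 40401/100 + 225 = 62901/100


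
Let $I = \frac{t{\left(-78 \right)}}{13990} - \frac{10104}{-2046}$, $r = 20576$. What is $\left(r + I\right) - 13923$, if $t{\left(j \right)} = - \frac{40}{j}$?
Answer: $\frac{123872948959}{18605301} \approx 6657.9$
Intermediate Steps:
$I = \frac{91881406}{18605301}$ ($I = \frac{\left(-40\right) \frac{1}{-78}}{13990} - \frac{10104}{-2046} = \left(-40\right) \left(- \frac{1}{78}\right) \frac{1}{13990} - - \frac{1684}{341} = \frac{20}{39} \cdot \frac{1}{13990} + \frac{1684}{341} = \frac{2}{54561} + \frac{1684}{341} = \frac{91881406}{18605301} \approx 4.9385$)
$\left(r + I\right) - 13923 = \left(20576 + \frac{91881406}{18605301}\right) - 13923 = \frac{382914554782}{18605301} - 13923 = \frac{123872948959}{18605301}$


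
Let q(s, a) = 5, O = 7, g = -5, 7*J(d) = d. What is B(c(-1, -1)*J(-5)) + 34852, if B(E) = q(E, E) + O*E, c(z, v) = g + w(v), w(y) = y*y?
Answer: 34877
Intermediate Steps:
J(d) = d/7
w(y) = y**2
c(z, v) = -5 + v**2
B(E) = 5 + 7*E
B(c(-1, -1)*J(-5)) + 34852 = (5 + 7*((-5 + (-1)**2)*((1/7)*(-5)))) + 34852 = (5 + 7*((-5 + 1)*(-5/7))) + 34852 = (5 + 7*(-4*(-5/7))) + 34852 = (5 + 7*(20/7)) + 34852 = (5 + 20) + 34852 = 25 + 34852 = 34877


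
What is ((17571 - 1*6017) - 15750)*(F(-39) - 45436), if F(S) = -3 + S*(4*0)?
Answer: 190662044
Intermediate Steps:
F(S) = -3 (F(S) = -3 + S*0 = -3 + 0 = -3)
((17571 - 1*6017) - 15750)*(F(-39) - 45436) = ((17571 - 1*6017) - 15750)*(-3 - 45436) = ((17571 - 6017) - 15750)*(-45439) = (11554 - 15750)*(-45439) = -4196*(-45439) = 190662044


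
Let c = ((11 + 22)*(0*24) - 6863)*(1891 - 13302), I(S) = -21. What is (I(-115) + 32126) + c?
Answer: 78345798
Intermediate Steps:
c = 78313693 (c = (33*0 - 6863)*(-11411) = (0 - 6863)*(-11411) = -6863*(-11411) = 78313693)
(I(-115) + 32126) + c = (-21 + 32126) + 78313693 = 32105 + 78313693 = 78345798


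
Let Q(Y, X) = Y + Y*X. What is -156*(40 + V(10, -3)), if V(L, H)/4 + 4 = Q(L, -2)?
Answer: 2496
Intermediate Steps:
Q(Y, X) = Y + X*Y
V(L, H) = -16 - 4*L (V(L, H) = -16 + 4*(L*(1 - 2)) = -16 + 4*(L*(-1)) = -16 + 4*(-L) = -16 - 4*L)
-156*(40 + V(10, -3)) = -156*(40 + (-16 - 4*10)) = -156*(40 + (-16 - 40)) = -156*(40 - 56) = -156*(-16) = 2496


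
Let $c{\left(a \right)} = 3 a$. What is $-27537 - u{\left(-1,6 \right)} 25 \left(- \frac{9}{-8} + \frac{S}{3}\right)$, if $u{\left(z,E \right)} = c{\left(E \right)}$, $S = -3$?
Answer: $- \frac{110373}{4} \approx -27593.0$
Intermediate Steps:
$u{\left(z,E \right)} = 3 E$
$-27537 - u{\left(-1,6 \right)} 25 \left(- \frac{9}{-8} + \frac{S}{3}\right) = -27537 - 3 \cdot 6 \cdot 25 \left(- \frac{9}{-8} - \frac{3}{3}\right) = -27537 - 18 \cdot 25 \left(\left(-9\right) \left(- \frac{1}{8}\right) - 1\right) = -27537 - 450 \left(\frac{9}{8} - 1\right) = -27537 - 450 \cdot \frac{1}{8} = -27537 - \frac{225}{4} = - \frac{110373}{4}$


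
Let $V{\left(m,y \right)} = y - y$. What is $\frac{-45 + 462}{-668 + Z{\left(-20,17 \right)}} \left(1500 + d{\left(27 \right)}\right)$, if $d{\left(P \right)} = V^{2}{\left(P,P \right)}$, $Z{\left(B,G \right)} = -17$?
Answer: $- \frac{125100}{137} \approx -913.14$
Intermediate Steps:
$V{\left(m,y \right)} = 0$
$d{\left(P \right)} = 0$ ($d{\left(P \right)} = 0^{2} = 0$)
$\frac{-45 + 462}{-668 + Z{\left(-20,17 \right)}} \left(1500 + d{\left(27 \right)}\right) = \frac{-45 + 462}{-668 - 17} \left(1500 + 0\right) = \frac{417}{-685} \cdot 1500 = 417 \left(- \frac{1}{685}\right) 1500 = \left(- \frac{417}{685}\right) 1500 = - \frac{125100}{137}$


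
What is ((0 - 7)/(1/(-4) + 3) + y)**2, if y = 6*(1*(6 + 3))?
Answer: 320356/121 ≈ 2647.6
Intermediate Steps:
y = 54 (y = 6*(1*9) = 6*9 = 54)
((0 - 7)/(1/(-4) + 3) + y)**2 = ((0 - 7)/(1/(-4) + 3) + 54)**2 = (-7/(-1/4 + 3) + 54)**2 = (-7/11/4 + 54)**2 = (-7*4/11 + 54)**2 = (-28/11 + 54)**2 = (566/11)**2 = 320356/121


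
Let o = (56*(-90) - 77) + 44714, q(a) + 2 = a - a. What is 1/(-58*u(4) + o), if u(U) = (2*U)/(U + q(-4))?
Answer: 1/39365 ≈ 2.5403e-5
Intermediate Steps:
q(a) = -2 (q(a) = -2 + (a - a) = -2 + 0 = -2)
u(U) = 2*U/(-2 + U) (u(U) = (2*U)/(U - 2) = (2*U)/(-2 + U) = 2*U/(-2 + U))
o = 39597 (o = (-5040 - 77) + 44714 = -5117 + 44714 = 39597)
1/(-58*u(4) + o) = 1/(-116*4/(-2 + 4) + 39597) = 1/(-116*4/2 + 39597) = 1/(-58*4 + 39597) = 1/(-232 + 39597) = 1/39365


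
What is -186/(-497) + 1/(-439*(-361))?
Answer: 29477591/78764063 ≈ 0.37425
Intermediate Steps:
-186/(-497) + 1/(-439*(-361)) = -186*(-1/497) - 1/439*(-1/361) = 186/497 + 1/158479 = 29477591/78764063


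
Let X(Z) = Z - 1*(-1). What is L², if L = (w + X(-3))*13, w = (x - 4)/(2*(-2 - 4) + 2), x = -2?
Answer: 8281/25 ≈ 331.24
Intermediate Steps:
X(Z) = 1 + Z (X(Z) = Z + 1 = 1 + Z)
w = ⅗ (w = (-2 - 4)/(2*(-2 - 4) + 2) = -6/(2*(-6) + 2) = -6/(-12 + 2) = -6/(-10) = -6*(-⅒) = ⅗ ≈ 0.60000)
L = -91/5 (L = (⅗ + (1 - 3))*13 = (⅗ - 2)*13 = -7/5*13 = -91/5 ≈ -18.200)
L² = (-91/5)² = 8281/25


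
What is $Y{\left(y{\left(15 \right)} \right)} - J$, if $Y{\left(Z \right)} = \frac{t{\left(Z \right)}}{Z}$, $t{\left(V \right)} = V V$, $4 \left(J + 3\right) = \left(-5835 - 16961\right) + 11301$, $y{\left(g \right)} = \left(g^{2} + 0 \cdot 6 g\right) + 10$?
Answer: $\frac{12447}{4} \approx 3111.8$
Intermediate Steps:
$y{\left(g \right)} = 10 + g^{2}$ ($y{\left(g \right)} = \left(g^{2} + 0 g\right) + 10 = \left(g^{2} + 0\right) + 10 = g^{2} + 10 = 10 + g^{2}$)
$J = - \frac{11507}{4}$ ($J = -3 + \frac{\left(-5835 - 16961\right) + 11301}{4} = -3 + \frac{-22796 + 11301}{4} = -3 + \frac{1}{4} \left(-11495\right) = -3 - \frac{11495}{4} = - \frac{11507}{4} \approx -2876.8$)
$t{\left(V \right)} = V^{2}$
$Y{\left(Z \right)} = Z$ ($Y{\left(Z \right)} = \frac{Z^{2}}{Z} = Z$)
$Y{\left(y{\left(15 \right)} \right)} - J = \left(10 + 15^{2}\right) - - \frac{11507}{4} = \left(10 + 225\right) + \frac{11507}{4} = 235 + \frac{11507}{4} = \frac{12447}{4}$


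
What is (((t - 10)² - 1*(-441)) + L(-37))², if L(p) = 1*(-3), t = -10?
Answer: 702244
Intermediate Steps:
L(p) = -3
(((t - 10)² - 1*(-441)) + L(-37))² = (((-10 - 10)² - 1*(-441)) - 3)² = (((-20)² + 441) - 3)² = ((400 + 441) - 3)² = (841 - 3)² = 838² = 702244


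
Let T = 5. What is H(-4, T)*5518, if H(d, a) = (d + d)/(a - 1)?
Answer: -11036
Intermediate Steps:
H(d, a) = 2*d/(-1 + a) (H(d, a) = (2*d)/(-1 + a) = 2*d/(-1 + a))
H(-4, T)*5518 = (2*(-4)/(-1 + 5))*5518 = (2*(-4)/4)*5518 = (2*(-4)*(¼))*5518 = -2*5518 = -11036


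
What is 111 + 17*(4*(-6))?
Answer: -297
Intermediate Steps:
111 + 17*(4*(-6)) = 111 + 17*(-24) = 111 - 408 = -297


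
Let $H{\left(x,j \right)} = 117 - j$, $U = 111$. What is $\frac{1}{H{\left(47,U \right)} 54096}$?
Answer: $\frac{1}{324576} \approx 3.0809 \cdot 10^{-6}$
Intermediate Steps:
$\frac{1}{H{\left(47,U \right)} 54096} = \frac{1}{\left(117 - 111\right) 54096} = \frac{1}{117 - 111} \cdot \frac{1}{54096} = \frac{1}{6} \cdot \frac{1}{54096} = \frac{1}{324576}$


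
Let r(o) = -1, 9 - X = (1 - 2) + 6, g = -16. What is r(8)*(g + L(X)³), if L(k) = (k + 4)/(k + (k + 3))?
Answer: 20784/1331 ≈ 15.615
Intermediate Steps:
X = 4 (X = 9 - ((1 - 2) + 6) = 9 - (-1 + 6) = 9 - 1*5 = 9 - 5 = 4)
L(k) = (4 + k)/(3 + 2*k) (L(k) = (4 + k)/(k + (3 + k)) = (4 + k)/(3 + 2*k))
r(8)*(g + L(X)³) = -(-16 + ((4 + 4)/(3 + 2*4))³) = -(-16 + (8/(3 + 8))³) = -(-16 + (8/11)³) = -(-16 + 512/1331) = -1*(-20784/1331) = 20784/1331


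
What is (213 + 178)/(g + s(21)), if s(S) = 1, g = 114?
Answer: 17/5 ≈ 3.4000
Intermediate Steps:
(213 + 178)/(g + s(21)) = (213 + 178)/(114 + 1) = 391/115 = 391*(1/115) = 17/5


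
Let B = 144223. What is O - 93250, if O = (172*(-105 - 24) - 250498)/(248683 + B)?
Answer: -18319378593/196453 ≈ -93251.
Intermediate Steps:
O = -136343/196453 (O = (172*(-105 - 24) - 250498)/(248683 + 144223) = (172*(-129) - 250498)/392906 = (-22188 - 250498)*(1/392906) = -272686*1/392906 = -136343/196453 ≈ -0.69402)
O - 93250 = -136343/196453 - 93250 = -18319378593/196453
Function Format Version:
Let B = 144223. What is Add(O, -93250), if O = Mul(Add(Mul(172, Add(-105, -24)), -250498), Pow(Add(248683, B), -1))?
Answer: Rational(-18319378593, 196453) ≈ -93251.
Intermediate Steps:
O = Rational(-136343, 196453) (O = Mul(Add(Mul(172, Add(-105, -24)), -250498), Pow(Add(248683, 144223), -1)) = Mul(Add(Mul(172, -129), -250498), Pow(392906, -1)) = Mul(Add(-22188, -250498), Rational(1, 392906)) = Mul(-272686, Rational(1, 392906)) = Rational(-136343, 196453) ≈ -0.69402)
Add(O, -93250) = Add(Rational(-136343, 196453), -93250) = Rational(-18319378593, 196453)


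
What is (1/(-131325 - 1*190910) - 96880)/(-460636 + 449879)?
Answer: 31218126801/3466281895 ≈ 9.0062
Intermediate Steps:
(1/(-131325 - 1*190910) - 96880)/(-460636 + 449879) = (1/(-131325 - 190910) - 96880)/(-10757) = (1/(-322235) - 96880)*(-1/10757) = (-1/322235 - 96880)*(-1/10757) = -31218126801/322235*(-1/10757) = 31218126801/3466281895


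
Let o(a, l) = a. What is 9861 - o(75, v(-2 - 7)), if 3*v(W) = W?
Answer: 9786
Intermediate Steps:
v(W) = W/3
9861 - o(75, v(-2 - 7)) = 9861 - 1*75 = 9861 - 75 = 9786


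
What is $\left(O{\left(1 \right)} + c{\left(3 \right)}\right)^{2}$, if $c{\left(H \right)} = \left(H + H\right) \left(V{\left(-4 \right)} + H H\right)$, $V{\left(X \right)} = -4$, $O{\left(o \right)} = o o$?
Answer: $961$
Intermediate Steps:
$O{\left(o \right)} = o^{2}$
$c{\left(H \right)} = 2 H \left(-4 + H^{2}\right)$ ($c{\left(H \right)} = \left(H + H\right) \left(-4 + H H\right) = 2 H \left(-4 + H^{2}\right)$)
$\left(O{\left(1 \right)} + c{\left(3 \right)}\right)^{2} = \left(1^{2} + 2 \cdot 3 \left(-4 + 3^{2}\right)\right)^{2} = \left(1 + 2 \cdot 3 \left(-4 + 9\right)\right)^{2} = \left(1 + 2 \cdot 3 \cdot 5\right)^{2} = \left(1 + 30\right)^{2} = 31^{2} = 961$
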